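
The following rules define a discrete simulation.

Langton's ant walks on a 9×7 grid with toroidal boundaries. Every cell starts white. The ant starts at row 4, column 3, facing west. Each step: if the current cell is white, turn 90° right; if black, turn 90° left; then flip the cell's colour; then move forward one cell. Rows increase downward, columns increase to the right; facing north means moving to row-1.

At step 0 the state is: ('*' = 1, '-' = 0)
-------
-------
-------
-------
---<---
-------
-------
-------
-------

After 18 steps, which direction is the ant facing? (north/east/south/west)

[0] -------
-------
-------
-------
---<---
-------
-------
-------
-------
[1] -------
-------
-------
---^---
---*---
-------
-------
-------
-------
[2] -------
-------
-------
---*>--
---*---
-------
-------
-------
-------
[3] -------
-------
-------
---**--
---*v--
-------
-------
-------
-------
[4] -------
-------
-------
---**--
---<*--
-------
-------
-------
-------
[5] -------
-------
-------
---**--
----*--
---v---
-------
-------
-------
[6] -------
-------
-------
---**--
----*--
--<*---
-------
-------
-------
[7] -------
-------
-------
---**--
--^-*--
--**---
-------
-------
-------
[8] -------
-------
-------
---**--
--*>*--
--**---
-------
-------
-------
[9] -------
-------
-------
---**--
--***--
--*v---
-------
-------
-------
[10] -------
-------
-------
---**--
--***--
--*->--
-------
-------
-------
[11] -------
-------
-------
---**--
--***--
--*-*--
----v--
-------
-------
[12] -------
-------
-------
---**--
--***--
--*-*--
---<*--
-------
-------
[13] -------
-------
-------
---**--
--***--
--*^*--
---**--
-------
-------
[14] -------
-------
-------
---**--
--***--
--**>--
---**--
-------
-------
[15] -------
-------
-------
---**--
--**^--
--**---
---**--
-------
-------
[16] -------
-------
-------
---**--
--*<---
--**---
---**--
-------
-------
[17] -------
-------
-------
---**--
--*----
--*v---
---**--
-------
-------
[18] -------
-------
-------
---**--
--*----
--*->--
---**--
-------
-------

east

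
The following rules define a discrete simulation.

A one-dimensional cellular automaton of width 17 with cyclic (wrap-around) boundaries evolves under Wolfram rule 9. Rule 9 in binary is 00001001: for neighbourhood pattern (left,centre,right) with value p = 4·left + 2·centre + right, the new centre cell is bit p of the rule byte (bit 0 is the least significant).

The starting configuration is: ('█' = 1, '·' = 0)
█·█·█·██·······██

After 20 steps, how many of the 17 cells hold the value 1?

9

t=0: █·█·█·██·······██
t=1: ······█··█████·█·
t=2: █████····█·······
t=3: █·····██···█████·
t=4: ··███·█··█·█·····
t=5: █·█··········████
t=6: ····████████·█···
t=7: ███·█··········██
t=8: ······████████·█·
t=9: █████·█··········
t=10: █·······████████·
t=11: ··█████·█········
t=12: █·█·······███████
t=13: ····█████·█······
t=14: ███·█·······█████
t=15: ······█████·█····
t=16: █████·█·······███
t=17: ········█████·█··
t=18: ███████·█·······█
t=19: ··········█████·█
t=20: ·████████·█······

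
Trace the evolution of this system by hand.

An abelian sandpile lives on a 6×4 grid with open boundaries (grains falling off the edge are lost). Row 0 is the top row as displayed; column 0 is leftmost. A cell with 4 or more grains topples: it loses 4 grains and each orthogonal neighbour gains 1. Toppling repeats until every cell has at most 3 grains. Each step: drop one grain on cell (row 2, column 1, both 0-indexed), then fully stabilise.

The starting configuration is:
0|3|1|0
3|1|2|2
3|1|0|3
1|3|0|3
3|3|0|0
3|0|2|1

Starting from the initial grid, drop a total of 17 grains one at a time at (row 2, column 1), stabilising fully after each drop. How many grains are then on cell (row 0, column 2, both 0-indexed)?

3

t=0: 0|3|1|0
3|1|2|2
3|1|0|3
1|3|0|3
3|3|0|0
3|0|2|1
t=1: 0|3|1|0
3|1|2|2
3|2|0|3
1|3|0|3
3|3|0|0
3|0|2|1
t=2: 0|3|1|0
3|1|2|2
3|3|0|3
1|3|0|3
3|3|0|0
3|0|2|1
t=3: 1|3|1|0
0|3|2|2
2|2|1|3
0|2|1|3
2|1|1|0
0|2|2|1
t=4: 1|3|1|0
0|3|2|2
2|3|1|3
0|2|1|3
2|1|1|0
0|2|2|1
t=5: 2|0|2|0
1|1|3|2
3|1|2|3
0|3|1|3
2|1|1|0
0|2|2|1
t=6: 2|0|2|0
1|1|3|2
3|2|2|3
0|3|1|3
2|1|1|0
0|2|2|1
t=7: 2|0|2|0
1|1|3|2
3|3|2|3
0|3|1|3
2|1|1|0
0|2|2|1
t=8: 2|0|2|0
2|2|3|2
0|2|3|3
2|0|2|3
2|2|1|0
0|2|2|1
t=9: 2|0|2|0
2|2|3|2
0|3|3|3
2|0|2|3
2|2|1|0
0|2|2|1
t=10: 2|1|3|1
3|0|2|0
1|2|3|2
2|2|0|1
2|2|2|1
0|2|2|1
t=11: 2|1|3|1
3|0|2|0
1|3|3|2
2|2|0|1
2|2|2|1
0|2|2|1
t=12: 2|1|3|1
3|1|3|0
2|1|0|3
2|3|1|1
2|2|2|1
0|2|2|1
t=13: 2|1|3|1
3|1|3|0
2|2|0|3
2|3|1|1
2|2|2|1
0|2|2|1
t=14: 2|1|3|1
3|1|3|0
2|3|0|3
2|3|1|1
2|2|2|1
0|2|2|1
t=15: 2|1|3|1
3|2|3|0
3|1|1|3
3|0|2|1
2|3|2|1
0|2|2|1
t=16: 2|1|3|1
3|2|3|0
3|2|1|3
3|0|2|1
2|3|2|1
0|2|2|1
t=17: 2|1|3|1
3|2|3|0
3|3|1|3
3|0|2|1
2|3|2|1
0|2|2|1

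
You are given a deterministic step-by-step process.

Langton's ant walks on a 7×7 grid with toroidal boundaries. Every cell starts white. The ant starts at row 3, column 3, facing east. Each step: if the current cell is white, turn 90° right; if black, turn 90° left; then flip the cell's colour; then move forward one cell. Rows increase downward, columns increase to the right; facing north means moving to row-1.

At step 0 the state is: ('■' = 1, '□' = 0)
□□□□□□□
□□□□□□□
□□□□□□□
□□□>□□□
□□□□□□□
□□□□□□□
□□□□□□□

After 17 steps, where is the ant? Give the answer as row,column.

t=0: □□□□□□□
□□□□□□□
□□□□□□□
□□□>□□□
□□□□□□□
□□□□□□□
□□□□□□□
t=1: □□□□□□□
□□□□□□□
□□□□□□□
□□□■□□□
□□□v□□□
□□□□□□□
□□□□□□□
t=2: □□□□□□□
□□□□□□□
□□□□□□□
□□□■□□□
□□<■□□□
□□□□□□□
□□□□□□□
t=3: □□□□□□□
□□□□□□□
□□□□□□□
□□^■□□□
□□■■□□□
□□□□□□□
□□□□□□□
t=4: □□□□□□□
□□□□□□□
□□□□□□□
□□■>□□□
□□■■□□□
□□□□□□□
□□□□□□□
t=5: □□□□□□□
□□□□□□□
□□□^□□□
□□■□□□□
□□■■□□□
□□□□□□□
□□□□□□□
t=6: □□□□□□□
□□□□□□□
□□□■>□□
□□■□□□□
□□■■□□□
□□□□□□□
□□□□□□□
t=7: □□□□□□□
□□□□□□□
□□□■■□□
□□■□v□□
□□■■□□□
□□□□□□□
□□□□□□□
t=8: □□□□□□□
□□□□□□□
□□□■■□□
□□■<■□□
□□■■□□□
□□□□□□□
□□□□□□□
t=9: □□□□□□□
□□□□□□□
□□□^■□□
□□■■■□□
□□■■□□□
□□□□□□□
□□□□□□□
t=10: □□□□□□□
□□□□□□□
□□<□■□□
□□■■■□□
□□■■□□□
□□□□□□□
□□□□□□□
t=11: □□□□□□□
□□^□□□□
□□■□■□□
□□■■■□□
□□■■□□□
□□□□□□□
□□□□□□□
t=12: □□□□□□□
□□■>□□□
□□■□■□□
□□■■■□□
□□■■□□□
□□□□□□□
□□□□□□□
t=13: □□□□□□□
□□■■□□□
□□■v■□□
□□■■■□□
□□■■□□□
□□□□□□□
□□□□□□□
t=14: □□□□□□□
□□■■□□□
□□<■■□□
□□■■■□□
□□■■□□□
□□□□□□□
□□□□□□□
t=15: □□□□□□□
□□■■□□□
□□□■■□□
□□v■■□□
□□■■□□□
□□□□□□□
□□□□□□□
t=16: □□□□□□□
□□■■□□□
□□□■■□□
□□□>■□□
□□■■□□□
□□□□□□□
□□□□□□□
t=17: □□□□□□□
□□■■□□□
□□□^■□□
□□□□■□□
□□■■□□□
□□□□□□□
□□□□□□□

2,3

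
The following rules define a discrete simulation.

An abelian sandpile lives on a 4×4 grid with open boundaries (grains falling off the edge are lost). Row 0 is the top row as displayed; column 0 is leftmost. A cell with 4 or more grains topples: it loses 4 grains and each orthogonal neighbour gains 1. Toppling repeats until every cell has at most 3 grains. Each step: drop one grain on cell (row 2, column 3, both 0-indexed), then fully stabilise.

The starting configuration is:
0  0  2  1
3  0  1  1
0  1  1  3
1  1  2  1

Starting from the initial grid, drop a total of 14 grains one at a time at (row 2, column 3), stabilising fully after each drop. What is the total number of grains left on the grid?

gen 0: 0  0  2  1
3  0  1  1
0  1  1  3
1  1  2  1
gen 1: 0  0  2  1
3  0  1  2
0  1  2  0
1  1  2  2
gen 2: 0  0  2  1
3  0  1  2
0  1  2  1
1  1  2  2
gen 3: 0  0  2  1
3  0  1  2
0  1  2  2
1  1  2  2
gen 4: 0  0  2  1
3  0  1  2
0  1  2  3
1  1  2  2
gen 5: 0  0  2  1
3  0  1  3
0  1  3  0
1  1  2  3
gen 6: 0  0  2  1
3  0  1  3
0  1  3  1
1  1  2  3
gen 7: 0  0  2  1
3  0  1  3
0  1  3  2
1  1  2  3
gen 8: 0  0  2  1
3  0  1  3
0  1  3  3
1  1  2  3
gen 9: 0  0  2  2
3  0  3  0
0  2  1  3
1  2  0  1
gen 10: 0  0  2  2
3  0  3  1
0  2  2  0
1  2  0  2
gen 11: 0  0  2  2
3  0  3  1
0  2  2  1
1  2  0  2
gen 12: 0  0  2  2
3  0  3  1
0  2  2  2
1  2  0  2
gen 13: 0  0  2  2
3  0  3  1
0  2  2  3
1  2  0  2
gen 14: 0  0  2  2
3  0  3  2
0  2  3  0
1  2  0  3

23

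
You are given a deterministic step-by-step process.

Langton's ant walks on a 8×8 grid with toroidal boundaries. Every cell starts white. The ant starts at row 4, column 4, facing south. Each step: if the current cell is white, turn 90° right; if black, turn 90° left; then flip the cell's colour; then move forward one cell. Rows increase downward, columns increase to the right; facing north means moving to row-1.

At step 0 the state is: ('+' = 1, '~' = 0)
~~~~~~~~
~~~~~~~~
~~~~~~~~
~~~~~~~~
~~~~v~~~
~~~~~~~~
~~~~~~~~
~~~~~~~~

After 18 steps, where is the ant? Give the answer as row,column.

step 0: ~~~~~~~~
~~~~~~~~
~~~~~~~~
~~~~~~~~
~~~~v~~~
~~~~~~~~
~~~~~~~~
~~~~~~~~
step 1: ~~~~~~~~
~~~~~~~~
~~~~~~~~
~~~~~~~~
~~~<+~~~
~~~~~~~~
~~~~~~~~
~~~~~~~~
step 2: ~~~~~~~~
~~~~~~~~
~~~~~~~~
~~~^~~~~
~~~++~~~
~~~~~~~~
~~~~~~~~
~~~~~~~~
step 3: ~~~~~~~~
~~~~~~~~
~~~~~~~~
~~~+>~~~
~~~++~~~
~~~~~~~~
~~~~~~~~
~~~~~~~~
step 4: ~~~~~~~~
~~~~~~~~
~~~~~~~~
~~~++~~~
~~~+v~~~
~~~~~~~~
~~~~~~~~
~~~~~~~~
step 5: ~~~~~~~~
~~~~~~~~
~~~~~~~~
~~~++~~~
~~~+~>~~
~~~~~~~~
~~~~~~~~
~~~~~~~~
step 6: ~~~~~~~~
~~~~~~~~
~~~~~~~~
~~~++~~~
~~~+~+~~
~~~~~v~~
~~~~~~~~
~~~~~~~~
step 7: ~~~~~~~~
~~~~~~~~
~~~~~~~~
~~~++~~~
~~~+~+~~
~~~~<+~~
~~~~~~~~
~~~~~~~~
step 8: ~~~~~~~~
~~~~~~~~
~~~~~~~~
~~~++~~~
~~~+^+~~
~~~~++~~
~~~~~~~~
~~~~~~~~
step 9: ~~~~~~~~
~~~~~~~~
~~~~~~~~
~~~++~~~
~~~++>~~
~~~~++~~
~~~~~~~~
~~~~~~~~
step 10: ~~~~~~~~
~~~~~~~~
~~~~~~~~
~~~++^~~
~~~++~~~
~~~~++~~
~~~~~~~~
~~~~~~~~
step 11: ~~~~~~~~
~~~~~~~~
~~~~~~~~
~~~+++>~
~~~++~~~
~~~~++~~
~~~~~~~~
~~~~~~~~
step 12: ~~~~~~~~
~~~~~~~~
~~~~~~~~
~~~++++~
~~~++~v~
~~~~++~~
~~~~~~~~
~~~~~~~~
step 13: ~~~~~~~~
~~~~~~~~
~~~~~~~~
~~~++++~
~~~++<+~
~~~~++~~
~~~~~~~~
~~~~~~~~
step 14: ~~~~~~~~
~~~~~~~~
~~~~~~~~
~~~++^+~
~~~++++~
~~~~++~~
~~~~~~~~
~~~~~~~~
step 15: ~~~~~~~~
~~~~~~~~
~~~~~~~~
~~~+<~+~
~~~++++~
~~~~++~~
~~~~~~~~
~~~~~~~~
step 16: ~~~~~~~~
~~~~~~~~
~~~~~~~~
~~~+~~+~
~~~+v++~
~~~~++~~
~~~~~~~~
~~~~~~~~
step 17: ~~~~~~~~
~~~~~~~~
~~~~~~~~
~~~+~~+~
~~~+~>+~
~~~~++~~
~~~~~~~~
~~~~~~~~
step 18: ~~~~~~~~
~~~~~~~~
~~~~~~~~
~~~+~^+~
~~~+~~+~
~~~~++~~
~~~~~~~~
~~~~~~~~

3,5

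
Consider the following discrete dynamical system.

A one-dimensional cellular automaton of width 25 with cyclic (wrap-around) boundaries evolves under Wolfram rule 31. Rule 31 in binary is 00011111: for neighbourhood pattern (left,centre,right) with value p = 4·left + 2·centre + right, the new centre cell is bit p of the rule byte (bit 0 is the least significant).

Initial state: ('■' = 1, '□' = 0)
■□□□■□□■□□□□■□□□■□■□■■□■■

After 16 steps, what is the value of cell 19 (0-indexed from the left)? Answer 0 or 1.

0

k=0  ■□□□■□□■□□□□■□□□■□■□■■□■■
k=1  □■■■■■■■■■■■■■■■■□■□■□□■□
k=2  ■■□□□□□□□□□□□□□□□□■□■■■■■
k=3  □□■■■■■■■■■■■■■■■■■□■□□□□
k=4  ■■■□□□□□□□□□□□□□□□□□■■■■■
k=5  □□□■■■■■■■■■■■■■■■■■■□□□□
k=6  ■■■■□□□□□□□□□□□□□□□□□■■■■
k=7  □□□□■■■■■■■■■■■■■■■■■■□□□
k=8  ■■■■■□□□□□□□□□□□□□□□□□■■■
k=9  □□□□□■■■■■■■■■■■■■■■■■■□□
k=10  ■■■■■■□□□□□□□□□□□□□□□□□■■
k=11  □□□□□□■■■■■■■■■■■■■■■■■■□
k=12  ■■■■■■■□□□□□□□□□□□□□□□□□■
k=13  □□□□□□□■■■■■■■■■■■■■■■■■■
k=14  ■■■■■■■■□□□□□□□□□□□□□□□□□
k=15  ■□□□□□□□■■■■■■■■■■■■■■■■■
k=16  □■■■■■■■■□□□□□□□□□□□□□□□□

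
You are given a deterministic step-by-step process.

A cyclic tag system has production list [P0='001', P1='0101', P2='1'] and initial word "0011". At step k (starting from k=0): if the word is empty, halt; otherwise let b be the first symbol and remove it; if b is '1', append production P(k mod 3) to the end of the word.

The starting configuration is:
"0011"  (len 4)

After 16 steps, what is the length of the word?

11

gen 0: "0011"  (len 4)
gen 1: "011"  (len 3)
gen 2: "11"  (len 2)
gen 3: "11"  (len 2)
gen 4: "1001"  (len 4)
gen 5: "0010101"  (len 7)
gen 6: "010101"  (len 6)
gen 7: "10101"  (len 5)
gen 8: "01010101"  (len 8)
gen 9: "1010101"  (len 7)
gen 10: "010101001"  (len 9)
gen 11: "10101001"  (len 8)
gen 12: "01010011"  (len 8)
gen 13: "1010011"  (len 7)
gen 14: "0100110101"  (len 10)
gen 15: "100110101"  (len 9)
gen 16: "00110101001"  (len 11)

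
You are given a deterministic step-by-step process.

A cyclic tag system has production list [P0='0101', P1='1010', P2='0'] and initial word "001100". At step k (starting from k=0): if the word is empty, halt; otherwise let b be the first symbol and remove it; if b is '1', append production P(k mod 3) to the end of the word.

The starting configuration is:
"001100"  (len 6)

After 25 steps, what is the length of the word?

k=0  "001100"  (len 6)
k=1  "01100"  (len 5)
k=2  "1100"  (len 4)
k=3  "1000"  (len 4)
k=4  "0000101"  (len 7)
k=5  "000101"  (len 6)
k=6  "00101"  (len 5)
k=7  "0101"  (len 4)
k=8  "101"  (len 3)
k=9  "010"  (len 3)
k=10  "10"  (len 2)
k=11  "01010"  (len 5)
k=12  "1010"  (len 4)
k=13  "0100101"  (len 7)
k=14  "100101"  (len 6)
k=15  "001010"  (len 6)
k=16  "01010"  (len 5)
k=17  "1010"  (len 4)
k=18  "0100"  (len 4)
k=19  "100"  (len 3)
k=20  "001010"  (len 6)
k=21  "01010"  (len 5)
k=22  "1010"  (len 4)
k=23  "0101010"  (len 7)
k=24  "101010"  (len 6)
k=25  "010100101"  (len 9)

9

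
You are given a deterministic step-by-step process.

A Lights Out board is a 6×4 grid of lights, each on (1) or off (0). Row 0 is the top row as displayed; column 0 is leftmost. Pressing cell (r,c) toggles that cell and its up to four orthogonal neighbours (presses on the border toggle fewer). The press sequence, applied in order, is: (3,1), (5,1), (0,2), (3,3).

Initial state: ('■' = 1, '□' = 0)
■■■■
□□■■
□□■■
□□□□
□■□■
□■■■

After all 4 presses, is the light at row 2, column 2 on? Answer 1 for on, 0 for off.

t=0: ■■■■
□□■■
□□■■
□□□□
□■□■
□■■■
t=1: ■■■■
□□■■
□■■■
■■■□
□□□■
□■■■
t=2: ■■■■
□□■■
□■■■
■■■□
□■□■
■□□■
t=3: ■□□□
□□□■
□■■■
■■■□
□■□■
■□□■
t=4: ■□□□
□□□■
□■■□
■■□■
□■□□
■□□■

1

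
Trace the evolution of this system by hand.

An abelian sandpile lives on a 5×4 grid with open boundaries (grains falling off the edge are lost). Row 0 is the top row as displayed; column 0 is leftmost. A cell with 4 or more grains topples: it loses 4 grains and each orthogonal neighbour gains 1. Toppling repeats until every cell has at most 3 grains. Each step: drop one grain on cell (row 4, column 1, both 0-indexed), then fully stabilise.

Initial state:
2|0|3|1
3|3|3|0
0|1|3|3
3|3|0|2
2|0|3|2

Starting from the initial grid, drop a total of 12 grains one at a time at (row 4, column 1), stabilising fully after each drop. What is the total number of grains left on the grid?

k=0  2|0|3|1
3|3|3|0
0|1|3|3
3|3|0|2
2|0|3|2
k=1  2|0|3|1
3|3|3|0
0|1|3|3
3|3|0|2
2|1|3|2
k=2  2|0|3|1
3|3|3|0
0|1|3|3
3|3|0|2
2|2|3|2
k=3  2|0|3|1
3|3|3|0
0|1|3|3
3|3|0|2
2|3|3|2
k=4  2|0|3|1
3|3|3|0
1|2|3|3
1|1|2|2
0|3|0|3
k=5  2|0|3|1
3|3|3|0
1|2|3|3
1|2|2|2
1|0|1|3
k=6  2|0|3|1
3|3|3|0
1|2|3|3
1|2|2|2
1|1|1|3
k=7  2|0|3|1
3|3|3|0
1|2|3|3
1|2|2|2
1|2|1|3
k=8  2|0|3|1
3|3|3|0
1|2|3|3
1|2|2|2
1|3|1|3
k=9  2|0|3|1
3|3|3|0
1|2|3|3
1|3|2|2
2|0|2|3
k=10  2|0|3|1
3|3|3|0
1|2|3|3
1|3|2|2
2|1|2|3
k=11  2|0|3|1
3|3|3|0
1|2|3|3
1|3|2|2
2|2|2|3
k=12  2|0|3|1
3|3|3|0
1|2|3|3
1|3|2|2
2|3|2|3

42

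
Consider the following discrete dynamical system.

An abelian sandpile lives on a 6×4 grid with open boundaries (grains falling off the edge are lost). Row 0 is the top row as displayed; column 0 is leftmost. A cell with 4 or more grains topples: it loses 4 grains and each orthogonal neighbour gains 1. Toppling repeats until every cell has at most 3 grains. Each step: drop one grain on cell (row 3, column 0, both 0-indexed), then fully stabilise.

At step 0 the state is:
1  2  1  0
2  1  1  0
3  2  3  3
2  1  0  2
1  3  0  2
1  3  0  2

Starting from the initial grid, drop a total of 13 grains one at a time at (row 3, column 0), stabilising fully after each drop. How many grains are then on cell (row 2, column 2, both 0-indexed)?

1

[0] 1  2  1  0
2  1  1  0
3  2  3  3
2  1  0  2
1  3  0  2
1  3  0  2
[1] 1  2  1  0
2  1  1  0
3  2  3  3
3  1  0  2
1  3  0  2
1  3  0  2
[2] 1  2  1  0
3  1  1  0
0  3  3  3
1  2  0  2
2  3  0  2
1  3  0  2
[3] 1  2  1  0
3  1  1  0
0  3  3  3
2  2  0  2
2  3  0  2
1  3  0  2
[4] 1  2  1  0
3  1  1  0
0  3  3  3
3  2  0  2
2  3  0  2
1  3  0  2
[5] 1  2  1  0
3  1  1  0
1  3  3  3
0  3  0  2
3  3  0  2
1  3  0  2
[6] 1  2  1  0
3  1  1  0
1  3  3  3
1  3  0  2
3  3  0  2
1  3  0  2
[7] 1  2  1  0
3  1  1  0
1  3  3  3
2  3  0  2
3  3  0  2
1  3  0  2
[8] 1  2  1  0
3  1  1  0
1  3  3  3
3  3  0  2
3  3  0  2
1  3  0  2
[9] 1  2  1  0
3  2  2  1
3  1  1  0
2  2  2  3
1  2  1  2
3  0  1  2
[10] 1  2  1  0
3  2  2  1
3  1  1  0
3  2  2  3
1  2  1  2
3  0  1  2
[11] 2  2  1  0
0  3  2  1
1  2  1  0
1  3  2  3
2  2  1  2
3  0  1  2
[12] 2  2  1  0
0  3  2  1
1  2  1  0
2  3  2  3
2  2  1  2
3  0  1  2
[13] 2  2  1  0
0  3  2  1
1  2  1  0
3  3  2  3
2  2  1  2
3  0  1  2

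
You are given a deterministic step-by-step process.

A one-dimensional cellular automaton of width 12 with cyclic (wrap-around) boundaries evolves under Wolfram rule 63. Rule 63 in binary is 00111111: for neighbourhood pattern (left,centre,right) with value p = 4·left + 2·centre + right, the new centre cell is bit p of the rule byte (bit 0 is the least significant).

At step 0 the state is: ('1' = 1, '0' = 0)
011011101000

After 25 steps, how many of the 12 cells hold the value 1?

[0] 011011101000
[1] 110110011111
[2] 001101110000
[3] 111011001111
[4] 000110111000
[5] 111101100111
[6] 000011011100
[7] 111110110011
[8] 000001101110
[9] 111111011001
[10] 000000110111
[11] 111111101100
[12] 100000011011
[13] 011111110110
[14] 110000001101
[15] 001111111011
[16] 111000000110
[17] 100111111101
[18] 011100000011
[19] 110011111110
[20] 101110000001
[21] 011001111111
[22] 110111000000
[23] 101100111111
[24] 011011100000
[25] 110110011111

9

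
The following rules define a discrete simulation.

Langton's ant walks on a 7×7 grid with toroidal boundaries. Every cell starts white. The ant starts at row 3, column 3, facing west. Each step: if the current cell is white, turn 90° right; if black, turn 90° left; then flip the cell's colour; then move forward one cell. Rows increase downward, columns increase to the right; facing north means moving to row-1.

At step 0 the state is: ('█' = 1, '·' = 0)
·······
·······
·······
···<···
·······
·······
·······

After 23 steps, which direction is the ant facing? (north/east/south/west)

north

t=0: ·······
·······
·······
···<···
·······
·······
·······
t=1: ·······
·······
···^···
···█···
·······
·······
·······
t=2: ·······
·······
···█>··
···█···
·······
·······
·······
t=3: ·······
·······
···██··
···█v··
·······
·······
·······
t=4: ·······
·······
···██··
···<█··
·······
·······
·······
t=5: ·······
·······
···██··
····█··
···v···
·······
·······
t=6: ·······
·······
···██··
····█··
··<█···
·······
·······
t=7: ·······
·······
···██··
··^·█··
··██···
·······
·······
t=8: ·······
·······
···██··
··█>█··
··██···
·······
·······
t=9: ·······
·······
···██··
··███··
··█v···
·······
·······
t=10: ·······
·······
···██··
··███··
··█·>··
·······
·······
t=11: ·······
·······
···██··
··███··
··█·█··
····v··
·······
t=12: ·······
·······
···██··
··███··
··█·█··
···<█··
·······
t=13: ·······
·······
···██··
··███··
··█^█··
···██··
·······
t=14: ·······
·······
···██··
··███··
··██>··
···██··
·······
t=15: ·······
·······
···██··
··██^··
··██···
···██··
·······
t=16: ·······
·······
···██··
··█<···
··██···
···██··
·······
t=17: ·······
·······
···██··
··█····
··█v···
···██··
·······
t=18: ·······
·······
···██··
··█····
··█·>··
···██··
·······
t=19: ·······
·······
···██··
··█····
··█·█··
···█v··
·······
t=20: ·······
·······
···██··
··█····
··█·█··
···█·>·
·······
t=21: ·······
·······
···██··
··█····
··█·█··
···█·█·
·····v·
t=22: ·······
·······
···██··
··█····
··█·█··
···█·█·
····<█·
t=23: ·······
·······
···██··
··█····
··█·█··
···█^█·
····██·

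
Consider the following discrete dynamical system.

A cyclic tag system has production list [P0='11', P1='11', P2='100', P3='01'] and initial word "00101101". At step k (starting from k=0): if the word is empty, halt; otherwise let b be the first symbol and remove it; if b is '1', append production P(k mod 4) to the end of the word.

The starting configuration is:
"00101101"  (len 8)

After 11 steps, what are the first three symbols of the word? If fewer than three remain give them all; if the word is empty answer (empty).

111

step 0: "00101101"  (len 8)
step 1: "0101101"  (len 7)
step 2: "101101"  (len 6)
step 3: "01101100"  (len 8)
step 4: "1101100"  (len 7)
step 5: "10110011"  (len 8)
step 6: "011001111"  (len 9)
step 7: "11001111"  (len 8)
step 8: "100111101"  (len 9)
step 9: "0011110111"  (len 10)
step 10: "011110111"  (len 9)
step 11: "11110111"  (len 8)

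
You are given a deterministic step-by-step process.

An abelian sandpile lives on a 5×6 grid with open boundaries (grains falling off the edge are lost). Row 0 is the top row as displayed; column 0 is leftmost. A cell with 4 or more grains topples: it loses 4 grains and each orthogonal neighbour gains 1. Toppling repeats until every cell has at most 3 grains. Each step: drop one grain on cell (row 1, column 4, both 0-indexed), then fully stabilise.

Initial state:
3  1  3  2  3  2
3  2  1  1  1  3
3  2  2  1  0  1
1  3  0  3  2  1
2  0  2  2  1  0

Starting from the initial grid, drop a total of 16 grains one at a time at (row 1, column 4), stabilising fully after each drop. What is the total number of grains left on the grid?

58

t=0: 3  1  3  2  3  2
3  2  1  1  1  3
3  2  2  1  0  1
1  3  0  3  2  1
2  0  2  2  1  0
t=1: 3  1  3  2  3  2
3  2  1  1  2  3
3  2  2  1  0  1
1  3  0  3  2  1
2  0  2  2  1  0
t=2: 3  1  3  2  3  2
3  2  1  1  3  3
3  2  2  1  0  1
1  3  0  3  2  1
2  0  2  2  1  0
t=3: 3  1  3  3  1  0
3  2  1  2  2  1
3  2  2  1  1  2
1  3  0  3  2  1
2  0  2  2  1  0
t=4: 3  1  3  3  1  0
3  2  1  2  3  1
3  2  2  1  1  2
1  3  0  3  2  1
2  0  2  2  1  0
t=5: 3  1  3  3  2  0
3  2  1  3  0  2
3  2  2  1  2  2
1  3  0  3  2  1
2  0  2  2  1  0
t=6: 3  1  3  3  2  0
3  2  1  3  1  2
3  2  2  1  2  2
1  3  0  3  2  1
2  0  2  2  1  0
t=7: 3  1  3  3  2  0
3  2  1  3  2  2
3  2  2  1  2  2
1  3  0  3  2  1
2  0  2  2  1  0
t=8: 3  1  3  3  2  0
3  2  1  3  3  2
3  2  2  1  2  2
1  3  0  3  2  1
2  0  2  2  1  0
t=9: 3  2  0  2  0  1
3  2  3  1  2  3
3  2  2  2  3  2
1  3  0  3  2  1
2  0  2  2  1  0
t=10: 3  2  0  2  0  1
3  2  3  1  3  3
3  2  2  2  3  2
1  3  0  3  2  1
2  0  2  2  1  0
t=11: 3  2  0  2  1  2
3  2  3  2  2  1
3  2  2  3  1  0
1  3  0  3  3  2
2  0  2  2  1  0
t=12: 3  2  0  2  1  2
3  2  3  2  3  1
3  2  2  3  1  0
1  3  0  3  3  2
2  0  2  2  1  0
t=13: 3  2  0  2  2  2
3  2  3  3  0  2
3  2  2  3  2  0
1  3  0  3  3  2
2  0  2  2  1  0
t=14: 3  2  0  2  2  2
3  2  3  3  1  2
3  2  2  3  2  0
1  3  0  3  3  2
2  0  2  2  1  0
t=15: 3  2  0  2  2  2
3  2  3  3  2  2
3  2  2  3  2  0
1  3  0  3  3  2
2  0  2  2  1  0
t=16: 3  2  0  2  2  2
3  2  3  3  3  2
3  2  2  3  2  0
1  3  0  3  3  2
2  0  2  2  1  0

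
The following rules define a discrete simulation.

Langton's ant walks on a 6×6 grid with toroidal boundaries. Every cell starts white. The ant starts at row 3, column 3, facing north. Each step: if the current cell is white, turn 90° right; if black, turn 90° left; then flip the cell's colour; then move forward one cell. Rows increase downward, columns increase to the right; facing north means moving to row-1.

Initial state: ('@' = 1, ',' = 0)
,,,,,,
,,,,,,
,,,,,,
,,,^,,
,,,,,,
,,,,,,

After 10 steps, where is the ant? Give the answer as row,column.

[0] ,,,,,,
,,,,,,
,,,,,,
,,,^,,
,,,,,,
,,,,,,
[1] ,,,,,,
,,,,,,
,,,,,,
,,,@>,
,,,,,,
,,,,,,
[2] ,,,,,,
,,,,,,
,,,,,,
,,,@@,
,,,,v,
,,,,,,
[3] ,,,,,,
,,,,,,
,,,,,,
,,,@@,
,,,<@,
,,,,,,
[4] ,,,,,,
,,,,,,
,,,,,,
,,,^@,
,,,@@,
,,,,,,
[5] ,,,,,,
,,,,,,
,,,,,,
,,<,@,
,,,@@,
,,,,,,
[6] ,,,,,,
,,,,,,
,,^,,,
,,@,@,
,,,@@,
,,,,,,
[7] ,,,,,,
,,,,,,
,,@>,,
,,@,@,
,,,@@,
,,,,,,
[8] ,,,,,,
,,,,,,
,,@@,,
,,@v@,
,,,@@,
,,,,,,
[9] ,,,,,,
,,,,,,
,,@@,,
,,<@@,
,,,@@,
,,,,,,
[10] ,,,,,,
,,,,,,
,,@@,,
,,,@@,
,,v@@,
,,,,,,

4,2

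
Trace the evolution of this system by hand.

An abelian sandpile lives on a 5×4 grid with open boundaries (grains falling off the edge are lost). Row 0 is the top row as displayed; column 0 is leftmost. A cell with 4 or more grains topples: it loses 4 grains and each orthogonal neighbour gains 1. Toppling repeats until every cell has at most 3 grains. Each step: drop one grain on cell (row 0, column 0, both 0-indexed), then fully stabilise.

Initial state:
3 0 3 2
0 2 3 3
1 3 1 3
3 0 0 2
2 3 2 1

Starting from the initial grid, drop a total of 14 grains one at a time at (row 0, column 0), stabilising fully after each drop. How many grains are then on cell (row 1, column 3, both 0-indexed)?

2

k=0  3 0 3 2
0 2 3 3
1 3 1 3
3 0 0 2
2 3 2 1
k=1  0 1 3 2
1 2 3 3
1 3 1 3
3 0 0 2
2 3 2 1
k=2  1 1 3 2
1 2 3 3
1 3 1 3
3 0 0 2
2 3 2 1
k=3  2 1 3 2
1 2 3 3
1 3 1 3
3 0 0 2
2 3 2 1
k=4  3 1 3 2
1 2 3 3
1 3 1 3
3 0 0 2
2 3 2 1
k=5  0 2 3 2
2 2 3 3
1 3 1 3
3 0 0 2
2 3 2 1
k=6  1 2 3 2
2 2 3 3
1 3 1 3
3 0 0 2
2 3 2 1
k=7  2 2 3 2
2 2 3 3
1 3 1 3
3 0 0 2
2 3 2 1
k=8  3 2 3 2
2 2 3 3
1 3 1 3
3 0 0 2
2 3 2 1
k=9  0 3 3 2
3 2 3 3
1 3 1 3
3 0 0 2
2 3 2 1
k=10  1 3 3 2
3 2 3 3
1 3 1 3
3 0 0 2
2 3 2 1
k=11  2 3 3 2
3 2 3 3
1 3 1 3
3 0 0 2
2 3 2 1
k=12  3 3 3 2
3 2 3 3
1 3 1 3
3 0 0 2
2 3 2 1
k=13  2 2 2 0
1 2 3 2
3 1 0 1
3 1 1 3
2 3 2 1
k=14  3 2 2 0
1 2 3 2
3 1 0 1
3 1 1 3
2 3 2 1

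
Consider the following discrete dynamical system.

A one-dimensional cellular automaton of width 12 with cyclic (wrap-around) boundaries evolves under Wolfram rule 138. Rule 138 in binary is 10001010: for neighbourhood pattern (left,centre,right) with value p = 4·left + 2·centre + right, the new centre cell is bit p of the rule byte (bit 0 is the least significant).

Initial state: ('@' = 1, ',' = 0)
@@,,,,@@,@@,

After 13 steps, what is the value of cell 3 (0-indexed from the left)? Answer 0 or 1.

0

0) @@,,,,@@,@@,
1) @,,,,@@,,@,,
2) ,,,,@@,,@,,@
3) ,,,@@,,@,,@,
4) ,,@@,,@,,@,,
5) ,@@,,@,,@,,,
6) @@,,@,,@,,,,
7) @,,@,,@,,,,@
8) ,,@,,@,,,,@@
9) ,@,,@,,,,@@,
10) @,,@,,,,@@,,
11) ,,@,,,,@@,,@
12) ,@,,,,@@,,@,
13) @,,,,@@,,@,,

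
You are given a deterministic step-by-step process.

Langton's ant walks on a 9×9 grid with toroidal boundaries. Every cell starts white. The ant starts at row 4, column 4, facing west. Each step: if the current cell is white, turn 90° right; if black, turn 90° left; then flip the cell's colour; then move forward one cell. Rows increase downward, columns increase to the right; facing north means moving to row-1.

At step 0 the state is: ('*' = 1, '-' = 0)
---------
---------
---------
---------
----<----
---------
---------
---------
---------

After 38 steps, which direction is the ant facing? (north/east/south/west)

west

step 0: ---------
---------
---------
---------
----<----
---------
---------
---------
---------
step 1: ---------
---------
---------
----^----
----*----
---------
---------
---------
---------
step 2: ---------
---------
---------
----*>---
----*----
---------
---------
---------
---------
step 3: ---------
---------
---------
----**---
----*v---
---------
---------
---------
---------
step 4: ---------
---------
---------
----**---
----<*---
---------
---------
---------
---------
step 5: ---------
---------
---------
----**---
-----*---
----v----
---------
---------
---------
step 6: ---------
---------
---------
----**---
-----*---
---<*----
---------
---------
---------
step 7: ---------
---------
---------
----**---
---^-*---
---**----
---------
---------
---------
step 8: ---------
---------
---------
----**---
---*>*---
---**----
---------
---------
---------
step 9: ---------
---------
---------
----**---
---***---
---*v----
---------
---------
---------
step 10: ---------
---------
---------
----**---
---***---
---*->---
---------
---------
---------
step 11: ---------
---------
---------
----**---
---***---
---*-*---
-----v---
---------
---------
step 12: ---------
---------
---------
----**---
---***---
---*-*---
----<*---
---------
---------
step 13: ---------
---------
---------
----**---
---***---
---*^*---
----**---
---------
---------
step 14: ---------
---------
---------
----**---
---***---
---**>---
----**---
---------
---------
step 15: ---------
---------
---------
----**---
---**^---
---**----
----**---
---------
---------
step 16: ---------
---------
---------
----**---
---*<----
---**----
----**---
---------
---------
step 17: ---------
---------
---------
----**---
---*-----
---*v----
----**---
---------
---------
step 18: ---------
---------
---------
----**---
---*-----
---*->---
----**---
---------
---------
step 19: ---------
---------
---------
----**---
---*-----
---*-*---
----*v---
---------
---------
step 20: ---------
---------
---------
----**---
---*-----
---*-*---
----*->--
---------
---------
step 21: ---------
---------
---------
----**---
---*-----
---*-*---
----*-*--
------v--
---------
step 22: ---------
---------
---------
----**---
---*-----
---*-*---
----*-*--
-----<*--
---------
step 23: ---------
---------
---------
----**---
---*-----
---*-*---
----*^*--
-----**--
---------
step 24: ---------
---------
---------
----**---
---*-----
---*-*---
----**>--
-----**--
---------
step 25: ---------
---------
---------
----**---
---*-----
---*-*^--
----**---
-----**--
---------
step 26: ---------
---------
---------
----**---
---*-----
---*-**>-
----**---
-----**--
---------
step 27: ---------
---------
---------
----**---
---*-----
---*-***-
----**-v-
-----**--
---------
step 28: ---------
---------
---------
----**---
---*-----
---*-***-
----**<*-
-----**--
---------
step 29: ---------
---------
---------
----**---
---*-----
---*-*^*-
----****-
-----**--
---------
step 30: ---------
---------
---------
----**---
---*-----
---*-<-*-
----****-
-----**--
---------
step 31: ---------
---------
---------
----**---
---*-----
---*---*-
----*v**-
-----**--
---------
step 32: ---------
---------
---------
----**---
---*-----
---*---*-
----*->*-
-----**--
---------
step 33: ---------
---------
---------
----**---
---*-----
---*--^*-
----*--*-
-----**--
---------
step 34: ---------
---------
---------
----**---
---*-----
---*--*>-
----*--*-
-----**--
---------
step 35: ---------
---------
---------
----**---
---*---^-
---*--*--
----*--*-
-----**--
---------
step 36: ---------
---------
---------
----**---
---*---*>
---*--*--
----*--*-
-----**--
---------
step 37: ---------
---------
---------
----**---
---*---**
---*--*-v
----*--*-
-----**--
---------
step 38: ---------
---------
---------
----**---
---*---**
---*--*<*
----*--*-
-----**--
---------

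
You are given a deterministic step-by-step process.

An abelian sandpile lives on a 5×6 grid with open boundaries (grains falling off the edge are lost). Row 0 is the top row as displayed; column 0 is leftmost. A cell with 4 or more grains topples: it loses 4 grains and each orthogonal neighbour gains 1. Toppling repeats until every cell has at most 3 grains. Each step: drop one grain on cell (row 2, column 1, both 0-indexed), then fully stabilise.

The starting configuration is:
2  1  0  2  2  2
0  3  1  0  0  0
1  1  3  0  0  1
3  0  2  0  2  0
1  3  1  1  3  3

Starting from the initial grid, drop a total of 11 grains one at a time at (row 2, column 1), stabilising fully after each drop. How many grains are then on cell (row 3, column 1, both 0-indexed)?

0) 2  1  0  2  2  2
0  3  1  0  0  0
1  1  3  0  0  1
3  0  2  0  2  0
1  3  1  1  3  3
1) 2  1  0  2  2  2
0  3  1  0  0  0
1  2  3  0  0  1
3  0  2  0  2  0
1  3  1  1  3  3
2) 2  1  0  2  2  2
0  3  1  0  0  0
1  3  3  0  0  1
3  0  2  0  2  0
1  3  1  1  3  3
3) 2  2  0  2  2  2
1  0  3  0  0  0
2  2  0  1  0  1
3  1  3  0  2  0
1  3  1  1  3  3
4) 2  2  0  2  2  2
1  0  3  0  0  0
2  3  0  1  0  1
3  1  3  0  2  0
1  3  1  1  3  3
5) 2  2  0  2  2  2
1  1  3  0  0  0
3  0  1  1  0  1
3  2  3  0  2  0
1  3  1  1  3  3
6) 2  2  0  2  2  2
1  1  3  0  0  0
3  1  1  1  0  1
3  2  3  0  2  0
1  3  1  1  3  3
7) 2  2  0  2  2  2
1  1  3  0  0  0
3  2  1  1  0  1
3  2  3  0  2  0
1  3  1  1  3  3
8) 2  2  0  2  2  2
1  1  3  0  0  0
3  3  1  1  0  1
3  2  3  0  2  0
1  3  1  1  3  3
9) 2  2  0  2  2  2
2  2  3  0  0  0
1  2  3  1  0  1
1  2  0  1  2  0
3  0  3  1  3  3
10) 2  2  0  2  2  2
2  2  3  0  0  0
1  3  3  1  0  1
1  2  0  1  2  0
3  0  3  1  3  3
11) 2  3  1  2  2  2
3  0  1  1  0  0
2  2  1  2  0  1
1  3  1  1  2  0
3  0  3  1  3  3

3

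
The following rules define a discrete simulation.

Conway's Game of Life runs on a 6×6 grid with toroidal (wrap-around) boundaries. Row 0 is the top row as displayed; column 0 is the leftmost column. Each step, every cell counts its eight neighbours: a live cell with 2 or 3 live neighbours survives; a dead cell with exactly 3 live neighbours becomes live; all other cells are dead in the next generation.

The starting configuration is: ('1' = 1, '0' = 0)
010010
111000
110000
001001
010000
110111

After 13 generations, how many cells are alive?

9

t=0: 010010
111000
110000
001001
010000
110111
t=1: 000010
001001
000001
001000
010100
010111
t=2: 101000
000011
000000
001000
110100
100101
t=3: 110100
000001
000000
011000
110111
000111
t=4: 101100
100000
000000
011111
010000
000000
t=5: 010000
010000
111111
111110
110110
011000
t=6: 110000
000111
000000
000000
000010
000100
t=7: 101101
100011
000010
000000
000000
000000
t=8: 110100
110000
000010
000000
000000
000000
t=9: 111000
111001
000000
000000
000000
000000
t=10: 001001
001001
110000
000000
000000
010000
t=11: 111000
001001
110000
000000
000000
000000
t=12: 111000
001001
110000
000000
000000
010000
t=13: 101000
001001
110000
000000
000000
111000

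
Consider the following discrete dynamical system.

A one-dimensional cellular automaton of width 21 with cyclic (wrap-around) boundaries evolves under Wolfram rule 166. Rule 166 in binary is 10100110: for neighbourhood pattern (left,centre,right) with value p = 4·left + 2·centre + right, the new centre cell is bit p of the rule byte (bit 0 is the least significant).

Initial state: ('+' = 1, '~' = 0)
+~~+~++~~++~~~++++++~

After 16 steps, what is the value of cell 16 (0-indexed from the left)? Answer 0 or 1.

gen 0: +~~+~++~~++~~~++++++~
gen 1: +~+++~~~+~~~~+~++++~+
gen 2: ~+~+~~~++~~~+++~++~+~
gen 3: ++++~~+~~~~+~+~+~~++~
gen 4: ~++~~++~~~++++++~+~~+
gen 5: +~~~+~~~~+~++++~++~++
gen 6: ~~~++~~~+++~++~+~~+~+
gen 7: ~~+~~~~+~+~+~~++~++++
gen 8: ~++~~~++++++~+~~+~++~
gen 9: +~~~~+~++++~++~+++~~~
gen 10: +~~~+++~++~+~~+~+~~~+
gen 11: ~~~+~+~+~~++~++++~~+~
gen 12: ~~++++++~+~~+~++~~++~
gen 13: ~+~++++~++~+++~~~+~~~
gen 14: +++~++~+~~+~+~~~++~~~
gen 15: ~+~+~~++~++++~~+~~~~+
gen 16: ++++~+~~+~++~~++~~~++

0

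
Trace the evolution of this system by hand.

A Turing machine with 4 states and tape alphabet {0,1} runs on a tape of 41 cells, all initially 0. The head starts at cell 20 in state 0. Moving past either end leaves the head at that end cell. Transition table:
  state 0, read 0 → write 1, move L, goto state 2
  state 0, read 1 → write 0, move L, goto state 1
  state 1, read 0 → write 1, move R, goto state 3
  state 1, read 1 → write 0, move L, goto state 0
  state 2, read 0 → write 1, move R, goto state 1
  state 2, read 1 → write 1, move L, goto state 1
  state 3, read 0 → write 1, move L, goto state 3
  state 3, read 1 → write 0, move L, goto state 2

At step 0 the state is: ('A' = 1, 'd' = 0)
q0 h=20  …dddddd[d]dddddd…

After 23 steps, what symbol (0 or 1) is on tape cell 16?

0

0) q0 h=20  …dddddd[d]dddddd…
1) q2 h=19  …dddddd[d]Addddd…
2) q1 h=20  …dddddA[A]dddddd…
3) q0 h=19  …dddddd[A]dddddd…
4) q1 h=18  …dddddd[d]dddddd…
5) q3 h=19  …dddddA[d]dddddd…
6) q3 h=18  …dddddd[A]Addddd…
7) q2 h=17  …dddddd[d]dAdddd…
8) q1 h=18  …dddddA[d]Addddd…
9) q3 h=19  …ddddAA[A]dddddd…
10) q2 h=18  …dddddA[A]dddddd…
11) q1 h=17  …dddddd[A]Addddd…
12) q0 h=16  …dddddd[d]dAdddd…
13) q2 h=15  …dddddd[d]AdAddd…
14) q1 h=16  …dddddA[A]dAdddd…
15) q0 h=15  …dddddd[A]ddAddd…
16) q1 h=14  …dddddd[d]dddAdd…
17) q3 h=15  …dddddA[d]ddAddd…
18) q3 h=14  …dddddd[A]AddAdd…
19) q2 h=13  …dddddd[d]dAddAd…
20) q1 h=14  …dddddA[d]AddAdd…
21) q3 h=15  …ddddAA[A]ddAddd…
22) q2 h=14  …dddddA[A]dddAdd…
23) q1 h=13  …dddddd[A]AdddAd…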